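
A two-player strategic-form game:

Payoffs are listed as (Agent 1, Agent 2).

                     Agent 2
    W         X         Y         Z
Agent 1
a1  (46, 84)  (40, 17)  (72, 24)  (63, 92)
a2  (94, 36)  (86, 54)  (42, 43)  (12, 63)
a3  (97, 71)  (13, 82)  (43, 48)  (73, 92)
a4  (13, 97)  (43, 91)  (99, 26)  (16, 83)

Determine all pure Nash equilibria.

For each strategy profile, look for a profitable unilateral deviation.
(a1, W): Agent 1 can switch to a2 (46 → 94). Not NE.
(a1, X): Agent 1 can switch to a2 (40 → 86). Not NE.
(a1, Y): Agent 1 can switch to a4 (72 → 99). Not NE.
(a1, Z): Agent 1 can switch to a3 (63 → 73). Not NE.
(a2, W): Agent 1 can switch to a3 (94 → 97). Not NE.
(a2, X): Agent 2 can switch to Z (54 → 63). Not NE.
(a2, Y): Agent 1 can switch to a1 (42 → 72). Not NE.
(a2, Z): Agent 1 can switch to a1 (12 → 63). Not NE.
(a3, W): Agent 2 can switch to X (71 → 82). Not NE.
(a3, X): Agent 1 can switch to a1 (13 → 40). Not NE.
(a3, Z): Agent 1 gets 73, best alternative 63; Agent 2 gets 92, best alternative 82. No profitable deviation — NE.
(The remaining 5 profiles each have a profitable deviation by the same check.)

The unique pure-strategy Nash equilibrium is (a3, Z).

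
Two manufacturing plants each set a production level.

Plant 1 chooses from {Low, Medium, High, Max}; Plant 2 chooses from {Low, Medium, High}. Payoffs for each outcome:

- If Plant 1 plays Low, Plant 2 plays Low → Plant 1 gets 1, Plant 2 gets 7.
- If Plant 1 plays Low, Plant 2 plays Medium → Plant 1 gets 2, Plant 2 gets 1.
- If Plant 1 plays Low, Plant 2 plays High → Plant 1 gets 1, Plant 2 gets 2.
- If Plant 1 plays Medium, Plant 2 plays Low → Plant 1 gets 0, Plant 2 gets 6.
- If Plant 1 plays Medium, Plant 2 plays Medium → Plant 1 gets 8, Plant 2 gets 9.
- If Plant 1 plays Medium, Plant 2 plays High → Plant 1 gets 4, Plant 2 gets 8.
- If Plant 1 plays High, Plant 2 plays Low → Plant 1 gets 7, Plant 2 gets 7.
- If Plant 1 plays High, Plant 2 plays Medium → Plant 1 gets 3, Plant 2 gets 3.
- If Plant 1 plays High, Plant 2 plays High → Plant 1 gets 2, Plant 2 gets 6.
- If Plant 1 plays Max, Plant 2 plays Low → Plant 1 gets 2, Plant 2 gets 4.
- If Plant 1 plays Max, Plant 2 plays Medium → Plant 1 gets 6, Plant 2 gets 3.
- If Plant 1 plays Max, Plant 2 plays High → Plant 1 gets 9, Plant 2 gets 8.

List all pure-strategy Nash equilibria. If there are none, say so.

Pure-strategy Nash equilibria: (Medium, Medium); (High, Low); (Max, High)

(Low, Low): Plant 1 can switch to High (1 → 7). Not NE.
(Low, Medium): Plant 1 can switch to Medium (2 → 8). Not NE.
(Low, High): Plant 1 can switch to Medium (1 → 4). Not NE.
(Medium, Low): Plant 1 can switch to Low (0 → 1). Not NE.
(Medium, Medium): Plant 1 gets 8, best alternative 6; Plant 2 gets 9, best alternative 8. No profitable deviation — NE.
(Medium, High): Plant 1 can switch to Max (4 → 9). Not NE.
(High, Low): Plant 1 gets 7, best alternative 2; Plant 2 gets 7, best alternative 6. No profitable deviation — NE.
(High, Medium): Plant 1 can switch to Medium (3 → 8). Not NE.
(High, High): Plant 1 can switch to Medium (2 → 4). Not NE.
(Max, Low): Plant 1 can switch to High (2 → 7). Not NE.
(Max, Medium): Plant 1 can switch to Medium (6 → 8). Not NE.
(Max, High): Plant 1 gets 9, best alternative 4; Plant 2 gets 8, best alternative 4. No profitable deviation — NE.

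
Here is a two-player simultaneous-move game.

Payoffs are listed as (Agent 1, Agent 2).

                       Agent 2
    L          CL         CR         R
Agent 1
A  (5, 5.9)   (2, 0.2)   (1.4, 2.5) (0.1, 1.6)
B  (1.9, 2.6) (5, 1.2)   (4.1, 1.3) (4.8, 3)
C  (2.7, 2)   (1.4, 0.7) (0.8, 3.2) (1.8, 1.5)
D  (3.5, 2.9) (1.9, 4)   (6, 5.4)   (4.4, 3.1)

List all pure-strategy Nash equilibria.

The pure Nash equilibria are (A, L), (B, R), (D, CR).

(A, L): Agent 1 gets 5, best alternative 3.5; Agent 2 gets 5.9, best alternative 2.5. No profitable deviation — NE.
(A, CL): Agent 1 can switch to B (2 → 5). Not NE.
(A, CR): Agent 1 can switch to B (1.4 → 4.1). Not NE.
(A, R): Agent 1 can switch to B (0.1 → 4.8). Not NE.
(B, L): Agent 1 can switch to A (1.9 → 5). Not NE.
(B, CL): Agent 2 can switch to L (1.2 → 2.6). Not NE.
(B, CR): Agent 1 can switch to D (4.1 → 6). Not NE.
(B, R): Agent 1 gets 4.8, best alternative 4.4; Agent 2 gets 3, best alternative 2.6. No profitable deviation — NE.
(C, L): Agent 1 can switch to A (2.7 → 5). Not NE.
(C, CL): Agent 1 can switch to A (1.4 → 2). Not NE.
(C, CR): Agent 1 can switch to A (0.8 → 1.4). Not NE.
(C, R): Agent 1 can switch to B (1.8 → 4.8). Not NE.
(D, L): Agent 1 can switch to A (3.5 → 5). Not NE.
(D, CL): Agent 1 can switch to A (1.9 → 2). Not NE.
(D, CR): Agent 1 gets 6, best alternative 4.1; Agent 2 gets 5.4, best alternative 4. No profitable deviation — NE.
(The remaining 1 profile has a profitable deviation by the same check.)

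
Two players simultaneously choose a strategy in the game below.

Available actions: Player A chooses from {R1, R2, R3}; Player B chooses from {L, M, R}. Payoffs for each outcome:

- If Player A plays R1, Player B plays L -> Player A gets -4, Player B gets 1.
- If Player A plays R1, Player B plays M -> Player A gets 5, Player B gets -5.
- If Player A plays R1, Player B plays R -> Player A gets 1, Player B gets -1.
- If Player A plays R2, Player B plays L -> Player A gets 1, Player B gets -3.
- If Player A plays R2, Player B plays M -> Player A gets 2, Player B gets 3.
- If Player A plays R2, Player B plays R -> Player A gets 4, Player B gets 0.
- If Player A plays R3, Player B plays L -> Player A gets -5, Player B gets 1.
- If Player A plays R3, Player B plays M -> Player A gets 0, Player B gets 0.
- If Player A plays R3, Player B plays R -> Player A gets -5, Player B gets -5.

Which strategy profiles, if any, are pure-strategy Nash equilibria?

Player A against L: payoffs -4, 1, -5 → best response R2.
Player A against M: payoffs 5, 2, 0 → best response R1.
Player A against R: payoffs 1, 4, -5 → best response R2.
Player B against R1: payoffs 1, -5, -1 → best response L.
Player B against R2: payoffs -3, 3, 0 → best response M.
Player B against R3: payoffs 1, 0, -5 → best response L.
No profile is a mutual best response for all players.

No pure-strategy Nash equilibrium.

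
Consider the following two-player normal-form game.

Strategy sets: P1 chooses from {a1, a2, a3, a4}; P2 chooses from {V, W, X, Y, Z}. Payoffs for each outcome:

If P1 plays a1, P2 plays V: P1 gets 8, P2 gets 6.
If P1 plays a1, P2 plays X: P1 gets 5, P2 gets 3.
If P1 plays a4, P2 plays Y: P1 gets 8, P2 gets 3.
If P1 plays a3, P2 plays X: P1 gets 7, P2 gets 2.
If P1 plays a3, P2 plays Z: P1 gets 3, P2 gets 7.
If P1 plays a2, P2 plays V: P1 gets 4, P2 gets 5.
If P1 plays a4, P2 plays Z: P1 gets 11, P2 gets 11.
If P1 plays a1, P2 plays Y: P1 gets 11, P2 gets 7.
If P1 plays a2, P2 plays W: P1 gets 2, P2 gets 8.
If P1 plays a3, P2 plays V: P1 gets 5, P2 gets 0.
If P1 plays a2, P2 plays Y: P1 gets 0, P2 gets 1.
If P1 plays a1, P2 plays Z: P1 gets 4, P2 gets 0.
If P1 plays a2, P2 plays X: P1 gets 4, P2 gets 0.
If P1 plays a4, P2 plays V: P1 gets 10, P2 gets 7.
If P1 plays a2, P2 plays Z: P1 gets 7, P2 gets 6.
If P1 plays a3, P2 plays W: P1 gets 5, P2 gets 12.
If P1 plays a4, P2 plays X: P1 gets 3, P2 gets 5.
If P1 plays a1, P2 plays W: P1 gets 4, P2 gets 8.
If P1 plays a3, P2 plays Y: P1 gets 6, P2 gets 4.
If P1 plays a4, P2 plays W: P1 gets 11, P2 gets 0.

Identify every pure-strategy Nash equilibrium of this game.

P1 against V: payoffs 8, 4, 5, 10 → best response a4.
P1 against W: payoffs 4, 2, 5, 11 → best response a4.
P1 against X: payoffs 5, 4, 7, 3 → best response a3.
P1 against Y: payoffs 11, 0, 6, 8 → best response a1.
P1 against Z: payoffs 4, 7, 3, 11 → best response a4.
P2 against a1: payoffs 6, 8, 3, 7, 0 → best response W.
P2 against a2: payoffs 5, 8, 0, 1, 6 → best response W.
P2 against a3: payoffs 0, 12, 2, 4, 7 → best response W.
P2 against a4: payoffs 7, 0, 5, 3, 11 → best response Z.
Mutual best responses: (a4, Z).

The unique pure-strategy Nash equilibrium is (a4, Z).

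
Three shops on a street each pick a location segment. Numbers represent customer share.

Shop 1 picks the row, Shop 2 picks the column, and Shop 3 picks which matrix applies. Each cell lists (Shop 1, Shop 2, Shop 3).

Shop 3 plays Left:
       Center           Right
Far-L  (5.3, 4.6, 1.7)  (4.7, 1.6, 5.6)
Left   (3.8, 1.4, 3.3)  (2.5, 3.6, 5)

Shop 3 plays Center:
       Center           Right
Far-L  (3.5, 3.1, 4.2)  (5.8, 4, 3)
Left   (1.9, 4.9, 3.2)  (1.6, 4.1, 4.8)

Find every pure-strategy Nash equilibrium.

Shop 1 against (Center, Left): payoffs 5.3, 3.8 → best response Far-L.
Shop 1 against (Center, Center): payoffs 3.5, 1.9 → best response Far-L.
Shop 1 against (Right, Left): payoffs 4.7, 2.5 → best response Far-L.
Shop 1 against (Right, Center): payoffs 5.8, 1.6 → best response Far-L.
Shop 2 against (Far-L, Left): payoffs 4.6, 1.6 → best response Center.
Shop 2 against (Far-L, Center): payoffs 3.1, 4 → best response Right.
Shop 2 against (Left, Left): payoffs 1.4, 3.6 → best response Right.
Shop 2 against (Left, Center): payoffs 4.9, 4.1 → best response Center.
Shop 3 against (Far-L, Center): payoffs 1.7, 4.2 → best response Center.
Shop 3 against (Far-L, Right): payoffs 5.6, 3 → best response Left.
Shop 3 against (Left, Center): payoffs 3.3, 3.2 → best response Left.
Shop 3 against (Left, Right): payoffs 5, 4.8 → best response Left.
No profile is a mutual best response for all players.

none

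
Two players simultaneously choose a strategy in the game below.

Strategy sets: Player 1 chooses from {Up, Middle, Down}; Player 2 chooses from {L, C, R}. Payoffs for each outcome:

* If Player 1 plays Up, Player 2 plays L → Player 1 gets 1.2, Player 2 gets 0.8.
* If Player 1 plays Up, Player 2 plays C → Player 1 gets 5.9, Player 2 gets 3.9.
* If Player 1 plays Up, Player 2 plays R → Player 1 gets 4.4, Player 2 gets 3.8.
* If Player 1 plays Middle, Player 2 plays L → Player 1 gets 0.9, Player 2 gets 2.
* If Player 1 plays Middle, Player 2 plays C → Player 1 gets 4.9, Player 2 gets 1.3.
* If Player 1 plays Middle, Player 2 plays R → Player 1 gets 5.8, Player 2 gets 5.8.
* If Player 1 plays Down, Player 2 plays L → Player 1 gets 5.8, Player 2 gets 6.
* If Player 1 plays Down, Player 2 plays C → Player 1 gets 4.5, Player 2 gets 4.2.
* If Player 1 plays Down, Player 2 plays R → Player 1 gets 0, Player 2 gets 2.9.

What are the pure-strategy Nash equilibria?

The pure Nash equilibria are (Up, C), (Middle, R), (Down, L).

Player 1 against L: payoffs 1.2, 0.9, 5.8 → best response Down.
Player 1 against C: payoffs 5.9, 4.9, 4.5 → best response Up.
Player 1 against R: payoffs 4.4, 5.8, 0 → best response Middle.
Player 2 against Up: payoffs 0.8, 3.9, 3.8 → best response C.
Player 2 against Middle: payoffs 2, 1.3, 5.8 → best response R.
Player 2 against Down: payoffs 6, 4.2, 2.9 → best response L.
Mutual best responses: (Up, C); (Middle, R); (Down, L).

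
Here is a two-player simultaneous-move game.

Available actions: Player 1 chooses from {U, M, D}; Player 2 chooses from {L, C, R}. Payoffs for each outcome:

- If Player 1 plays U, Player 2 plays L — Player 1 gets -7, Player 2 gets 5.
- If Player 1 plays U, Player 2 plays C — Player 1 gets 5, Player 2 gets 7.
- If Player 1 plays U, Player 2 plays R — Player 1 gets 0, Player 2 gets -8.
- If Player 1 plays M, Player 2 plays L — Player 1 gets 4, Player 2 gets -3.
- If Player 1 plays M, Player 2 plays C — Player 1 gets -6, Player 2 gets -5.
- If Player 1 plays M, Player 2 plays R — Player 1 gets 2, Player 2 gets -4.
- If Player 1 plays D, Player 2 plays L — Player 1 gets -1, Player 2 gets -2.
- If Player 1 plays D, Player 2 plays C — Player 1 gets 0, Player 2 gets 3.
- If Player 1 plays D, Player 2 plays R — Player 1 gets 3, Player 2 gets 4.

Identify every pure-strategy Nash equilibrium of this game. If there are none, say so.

The pure Nash equilibria are (U, C) and (M, L) and (D, R).

Player 1 against L: payoffs -7, 4, -1 → best response M.
Player 1 against C: payoffs 5, -6, 0 → best response U.
Player 1 against R: payoffs 0, 2, 3 → best response D.
Player 2 against U: payoffs 5, 7, -8 → best response C.
Player 2 against M: payoffs -3, -5, -4 → best response L.
Player 2 against D: payoffs -2, 3, 4 → best response R.
Mutual best responses: (U, C); (M, L); (D, R).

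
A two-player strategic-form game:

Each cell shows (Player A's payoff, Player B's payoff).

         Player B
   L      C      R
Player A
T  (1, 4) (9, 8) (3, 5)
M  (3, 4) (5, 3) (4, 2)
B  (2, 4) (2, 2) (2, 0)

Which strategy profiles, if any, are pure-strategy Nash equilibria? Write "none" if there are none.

(T, C); (M, L)

Check each profile: it is a Nash equilibrium iff no player can strictly gain by switching unilaterally.
(T, L): Player A can switch to M (1 → 3). Not NE.
(T, C): Player A gets 9, best alternative 5; Player B gets 8, best alternative 5. No profitable deviation — NE.
(T, R): Player A can switch to M (3 → 4). Not NE.
(M, L): Player A gets 3, best alternative 2; Player B gets 4, best alternative 3. No profitable deviation — NE.
(M, C): Player A can switch to T (5 → 9). Not NE.
(M, R): Player B can switch to L (2 → 4). Not NE.
(B, L): Player A can switch to M (2 → 3). Not NE.
(B, C): Player A can switch to T (2 → 9). Not NE.
(B, R): Player A can switch to T (2 → 3). Not NE.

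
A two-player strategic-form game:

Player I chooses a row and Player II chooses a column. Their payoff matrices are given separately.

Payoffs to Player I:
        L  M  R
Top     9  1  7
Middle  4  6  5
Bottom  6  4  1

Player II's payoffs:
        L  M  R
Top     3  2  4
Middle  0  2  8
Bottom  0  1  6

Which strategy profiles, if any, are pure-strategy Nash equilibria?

Pure NE: (Top, R)

For each strategy profile, look for a profitable unilateral deviation.
(Top, L): Player II can switch to R (3 → 4). Not NE.
(Top, M): Player I can switch to Middle (1 → 6). Not NE.
(Top, R): Player I gets 7, best alternative 5; Player II gets 4, best alternative 3. No profitable deviation — NE.
(Middle, L): Player I can switch to Top (4 → 9). Not NE.
(Middle, M): Player II can switch to R (2 → 8). Not NE.
(Middle, R): Player I can switch to Top (5 → 7). Not NE.
(Bottom, L): Player I can switch to Top (6 → 9). Not NE.
(Bottom, M): Player I can switch to Middle (4 → 6). Not NE.
(Bottom, R): Player I can switch to Top (1 → 7). Not NE.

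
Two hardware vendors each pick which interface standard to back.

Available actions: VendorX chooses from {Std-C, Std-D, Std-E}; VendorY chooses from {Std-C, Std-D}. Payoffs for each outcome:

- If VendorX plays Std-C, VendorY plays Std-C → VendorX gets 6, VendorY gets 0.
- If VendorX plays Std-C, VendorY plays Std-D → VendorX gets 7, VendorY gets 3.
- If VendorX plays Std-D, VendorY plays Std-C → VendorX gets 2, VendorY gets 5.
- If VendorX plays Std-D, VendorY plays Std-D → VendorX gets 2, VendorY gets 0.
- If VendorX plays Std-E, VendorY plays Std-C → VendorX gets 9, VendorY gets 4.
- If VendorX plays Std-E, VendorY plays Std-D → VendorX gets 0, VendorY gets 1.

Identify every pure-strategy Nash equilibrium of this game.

(Std-C, Std-D), (Std-E, Std-C)

VendorX against Std-C: payoffs 6, 2, 9 → best response Std-E.
VendorX against Std-D: payoffs 7, 2, 0 → best response Std-C.
VendorY against Std-C: payoffs 0, 3 → best response Std-D.
VendorY against Std-D: payoffs 5, 0 → best response Std-C.
VendorY against Std-E: payoffs 4, 1 → best response Std-C.
Mutual best responses: (Std-C, Std-D); (Std-E, Std-C).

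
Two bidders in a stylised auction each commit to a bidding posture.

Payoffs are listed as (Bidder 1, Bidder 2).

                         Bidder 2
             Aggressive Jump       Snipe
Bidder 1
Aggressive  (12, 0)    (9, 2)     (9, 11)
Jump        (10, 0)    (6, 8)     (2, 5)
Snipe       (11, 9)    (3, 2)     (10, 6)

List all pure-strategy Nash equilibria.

Bidder 1 against Aggressive: payoffs 12, 10, 11 → best response Aggressive.
Bidder 1 against Jump: payoffs 9, 6, 3 → best response Aggressive.
Bidder 1 against Snipe: payoffs 9, 2, 10 → best response Snipe.
Bidder 2 against Aggressive: payoffs 0, 2, 11 → best response Snipe.
Bidder 2 against Jump: payoffs 0, 8, 5 → best response Jump.
Bidder 2 against Snipe: payoffs 9, 2, 6 → best response Aggressive.
No profile is a mutual best response for all players.

none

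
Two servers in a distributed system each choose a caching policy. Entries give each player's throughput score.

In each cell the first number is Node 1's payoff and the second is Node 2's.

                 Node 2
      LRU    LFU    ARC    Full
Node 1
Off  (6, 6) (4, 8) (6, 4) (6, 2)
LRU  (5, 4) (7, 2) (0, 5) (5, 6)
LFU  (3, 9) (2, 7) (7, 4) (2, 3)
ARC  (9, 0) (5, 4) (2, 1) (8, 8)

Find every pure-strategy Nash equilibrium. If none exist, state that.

Node 1 against LRU: payoffs 6, 5, 3, 9 → best response ARC.
Node 1 against LFU: payoffs 4, 7, 2, 5 → best response LRU.
Node 1 against ARC: payoffs 6, 0, 7, 2 → best response LFU.
Node 1 against Full: payoffs 6, 5, 2, 8 → best response ARC.
Node 2 against Off: payoffs 6, 8, 4, 2 → best response LFU.
Node 2 against LRU: payoffs 4, 2, 5, 6 → best response Full.
Node 2 against LFU: payoffs 9, 7, 4, 3 → best response LRU.
Node 2 against ARC: payoffs 0, 4, 1, 8 → best response Full.
Mutual best responses: (ARC, Full).

(ARC, Full)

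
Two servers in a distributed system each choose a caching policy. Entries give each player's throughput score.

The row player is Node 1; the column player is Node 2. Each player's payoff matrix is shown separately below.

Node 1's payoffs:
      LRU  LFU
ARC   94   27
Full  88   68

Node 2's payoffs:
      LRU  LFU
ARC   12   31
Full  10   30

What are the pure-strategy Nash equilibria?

The unique pure-strategy Nash equilibrium is (Full, LFU).

Mark each player's best response to every combination of opponents' strategies; a profile where every player is best-responding is a pure Nash equilibrium.
Node 1 against LRU: payoffs 94, 88 → best response ARC.
Node 1 against LFU: payoffs 27, 68 → best response Full.
Node 2 against ARC: payoffs 12, 31 → best response LFU.
Node 2 against Full: payoffs 10, 30 → best response LFU.
Mutual best responses: (Full, LFU).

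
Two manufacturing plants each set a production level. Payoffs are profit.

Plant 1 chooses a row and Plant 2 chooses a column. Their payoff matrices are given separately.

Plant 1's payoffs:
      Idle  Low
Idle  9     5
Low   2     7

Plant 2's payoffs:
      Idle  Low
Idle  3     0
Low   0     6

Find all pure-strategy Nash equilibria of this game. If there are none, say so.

For each player, find the best response to each opponent profile; mutual best responses are the pure NE.
Plant 1 against Idle: payoffs 9, 2 → best response Idle.
Plant 1 against Low: payoffs 5, 7 → best response Low.
Plant 2 against Idle: payoffs 3, 0 → best response Idle.
Plant 2 against Low: payoffs 0, 6 → best response Low.
Mutual best responses: (Idle, Idle); (Low, Low).

(Idle, Idle); (Low, Low)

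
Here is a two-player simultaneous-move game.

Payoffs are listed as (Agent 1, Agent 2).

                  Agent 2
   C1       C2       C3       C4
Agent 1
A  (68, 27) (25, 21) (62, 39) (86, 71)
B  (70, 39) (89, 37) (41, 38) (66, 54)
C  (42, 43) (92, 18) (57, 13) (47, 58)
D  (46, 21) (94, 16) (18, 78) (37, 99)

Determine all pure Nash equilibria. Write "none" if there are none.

The unique pure-strategy Nash equilibrium is (A, C4).

Agent 1 against C1: payoffs 68, 70, 42, 46 → best response B.
Agent 1 against C2: payoffs 25, 89, 92, 94 → best response D.
Agent 1 against C3: payoffs 62, 41, 57, 18 → best response A.
Agent 1 against C4: payoffs 86, 66, 47, 37 → best response A.
Agent 2 against A: payoffs 27, 21, 39, 71 → best response C4.
Agent 2 against B: payoffs 39, 37, 38, 54 → best response C4.
Agent 2 against C: payoffs 43, 18, 13, 58 → best response C4.
Agent 2 against D: payoffs 21, 16, 78, 99 → best response C4.
Mutual best responses: (A, C4).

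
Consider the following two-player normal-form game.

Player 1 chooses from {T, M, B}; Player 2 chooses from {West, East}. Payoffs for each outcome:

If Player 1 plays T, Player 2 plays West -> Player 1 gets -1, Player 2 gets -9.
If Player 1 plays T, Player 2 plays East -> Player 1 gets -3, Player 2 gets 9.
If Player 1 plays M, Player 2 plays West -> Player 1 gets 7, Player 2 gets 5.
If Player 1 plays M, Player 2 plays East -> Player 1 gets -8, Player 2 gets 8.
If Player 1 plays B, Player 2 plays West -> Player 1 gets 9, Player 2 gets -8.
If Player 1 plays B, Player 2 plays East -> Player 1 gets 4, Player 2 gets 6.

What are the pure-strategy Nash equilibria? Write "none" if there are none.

The unique pure-strategy Nash equilibrium is (B, East).

(T, West): Player 1 can switch to M (-1 → 7). Not NE.
(T, East): Player 1 can switch to B (-3 → 4). Not NE.
(M, West): Player 1 can switch to B (7 → 9). Not NE.
(M, East): Player 1 can switch to T (-8 → -3). Not NE.
(B, West): Player 2 can switch to East (-8 → 6). Not NE.
(B, East): Player 1 gets 4, best alternative -3; Player 2 gets 6, best alternative -8. No profitable deviation — NE.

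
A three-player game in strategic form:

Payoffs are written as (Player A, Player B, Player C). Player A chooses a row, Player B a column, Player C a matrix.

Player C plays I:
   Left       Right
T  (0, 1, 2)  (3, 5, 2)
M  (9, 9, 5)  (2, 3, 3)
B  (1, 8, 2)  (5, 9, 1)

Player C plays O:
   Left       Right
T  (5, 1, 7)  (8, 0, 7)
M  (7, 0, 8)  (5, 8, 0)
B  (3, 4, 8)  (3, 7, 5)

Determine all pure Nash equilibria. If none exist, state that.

No pure-strategy Nash equilibrium.

For each strategy profile, look for a profitable unilateral deviation.
(T, Left, I): Player A can switch to M (0 → 9). Not NE.
(T, Left, O): Player A can switch to M (5 → 7). Not NE.
(T, Right, I): Player A can switch to B (3 → 5). Not NE.
(T, Right, O): Player B can switch to Left (0 → 1). Not NE.
(M, Left, I): Player C can switch to O (5 → 8). Not NE.
(M, Left, O): Player B can switch to Right (0 → 8). Not NE.
(M, Right, I): Player A can switch to T (2 → 3). Not NE.
(M, Right, O): Player A can switch to T (5 → 8). Not NE.
(B, Left, I): Player A can switch to M (1 → 9). Not NE.
(B, Left, O): Player A can switch to T (3 → 5). Not NE.
(The remaining 2 profiles each have a profitable deviation by the same check.)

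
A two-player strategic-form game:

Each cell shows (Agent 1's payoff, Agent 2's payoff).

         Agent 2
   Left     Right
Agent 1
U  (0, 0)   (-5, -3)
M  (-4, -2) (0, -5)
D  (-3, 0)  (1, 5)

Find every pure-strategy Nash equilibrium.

(U, Left): Agent 1 gets 0, best alternative -3; Agent 2 gets 0, best alternative -3. No profitable deviation — NE.
(U, Right): Agent 1 can switch to M (-5 → 0). Not NE.
(M, Left): Agent 1 can switch to U (-4 → 0). Not NE.
(M, Right): Agent 1 can switch to D (0 → 1). Not NE.
(D, Left): Agent 1 can switch to U (-3 → 0). Not NE.
(D, Right): Agent 1 gets 1, best alternative 0; Agent 2 gets 5, best alternative 0. No profitable deviation — NE.

The pure Nash equilibria are (U, Left); (D, Right).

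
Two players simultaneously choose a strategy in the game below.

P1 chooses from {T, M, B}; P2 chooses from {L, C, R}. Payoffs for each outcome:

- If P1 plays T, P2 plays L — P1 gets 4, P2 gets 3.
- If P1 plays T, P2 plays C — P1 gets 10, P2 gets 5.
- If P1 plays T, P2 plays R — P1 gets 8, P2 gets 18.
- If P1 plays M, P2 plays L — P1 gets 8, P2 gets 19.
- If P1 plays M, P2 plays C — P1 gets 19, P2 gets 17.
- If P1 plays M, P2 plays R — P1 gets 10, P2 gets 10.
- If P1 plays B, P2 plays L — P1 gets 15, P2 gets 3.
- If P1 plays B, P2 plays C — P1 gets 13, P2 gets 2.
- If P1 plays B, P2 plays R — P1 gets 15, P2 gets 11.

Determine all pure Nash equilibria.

(T, L): P1 can switch to M (4 → 8). Not NE.
(T, C): P1 can switch to M (10 → 19). Not NE.
(T, R): P1 can switch to M (8 → 10). Not NE.
(M, L): P1 can switch to B (8 → 15). Not NE.
(M, C): P2 can switch to L (17 → 19). Not NE.
(M, R): P1 can switch to B (10 → 15). Not NE.
(B, R): P1 gets 15, best alternative 10; P2 gets 11, best alternative 3. No profitable deviation — NE.
(The remaining 2 profiles each have a profitable deviation by the same check.)

Pure NE: (B, R)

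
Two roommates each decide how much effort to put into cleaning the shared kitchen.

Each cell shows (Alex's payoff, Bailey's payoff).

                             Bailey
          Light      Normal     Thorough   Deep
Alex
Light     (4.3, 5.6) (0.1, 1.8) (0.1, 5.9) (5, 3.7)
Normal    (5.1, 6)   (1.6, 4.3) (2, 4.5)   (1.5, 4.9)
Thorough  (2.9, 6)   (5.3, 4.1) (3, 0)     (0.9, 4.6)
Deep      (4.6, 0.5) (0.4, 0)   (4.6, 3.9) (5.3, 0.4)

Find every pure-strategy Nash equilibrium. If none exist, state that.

(Light, Light): Alex can switch to Normal (4.3 → 5.1). Not NE.
(Light, Normal): Alex can switch to Normal (0.1 → 1.6). Not NE.
(Light, Thorough): Alex can switch to Normal (0.1 → 2). Not NE.
(Light, Deep): Alex can switch to Deep (5 → 5.3). Not NE.
(Normal, Light): Alex gets 5.1, best alternative 4.6; Bailey gets 6, best alternative 4.9. No profitable deviation — NE.
(Normal, Normal): Alex can switch to Thorough (1.6 → 5.3). Not NE.
(Normal, Thorough): Alex can switch to Thorough (2 → 3). Not NE.
(Normal, Deep): Alex can switch to Light (1.5 → 5). Not NE.
(Thorough, Light): Alex can switch to Light (2.9 → 4.3). Not NE.
(Deep, Thorough): Alex gets 4.6, best alternative 3; Bailey gets 3.9, best alternative 0.5. No profitable deviation — NE.
(The remaining 6 profiles each have a profitable deviation by the same check.)

The pure Nash equilibria are (Normal, Light), (Deep, Thorough).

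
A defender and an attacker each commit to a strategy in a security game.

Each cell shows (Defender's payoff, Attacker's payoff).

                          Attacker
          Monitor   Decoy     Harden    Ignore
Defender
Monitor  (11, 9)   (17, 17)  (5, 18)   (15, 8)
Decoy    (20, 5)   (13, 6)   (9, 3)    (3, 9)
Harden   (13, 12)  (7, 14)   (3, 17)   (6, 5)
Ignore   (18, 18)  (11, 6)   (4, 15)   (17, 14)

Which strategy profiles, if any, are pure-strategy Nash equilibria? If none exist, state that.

There is no pure-strategy Nash equilibrium.

Check each profile: it is a Nash equilibrium iff no player can strictly gain by switching unilaterally.
(Monitor, Monitor): Defender can switch to Decoy (11 → 20). Not NE.
(Monitor, Decoy): Attacker can switch to Harden (17 → 18). Not NE.
(Monitor, Harden): Defender can switch to Decoy (5 → 9). Not NE.
(Monitor, Ignore): Defender can switch to Ignore (15 → 17). Not NE.
(Decoy, Monitor): Attacker can switch to Decoy (5 → 6). Not NE.
(Decoy, Decoy): Defender can switch to Monitor (13 → 17). Not NE.
(The remaining 10 profiles each have a profitable deviation by the same check.)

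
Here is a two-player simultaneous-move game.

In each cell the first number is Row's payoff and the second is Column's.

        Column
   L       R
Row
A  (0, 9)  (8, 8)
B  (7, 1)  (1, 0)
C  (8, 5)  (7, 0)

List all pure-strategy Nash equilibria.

(C, L)

Mark each player's best response to every combination of opponents' strategies; a profile where every player is best-responding is a pure Nash equilibrium.
Row against L: payoffs 0, 7, 8 → best response C.
Row against R: payoffs 8, 1, 7 → best response A.
Column against A: payoffs 9, 8 → best response L.
Column against B: payoffs 1, 0 → best response L.
Column against C: payoffs 5, 0 → best response L.
Mutual best responses: (C, L).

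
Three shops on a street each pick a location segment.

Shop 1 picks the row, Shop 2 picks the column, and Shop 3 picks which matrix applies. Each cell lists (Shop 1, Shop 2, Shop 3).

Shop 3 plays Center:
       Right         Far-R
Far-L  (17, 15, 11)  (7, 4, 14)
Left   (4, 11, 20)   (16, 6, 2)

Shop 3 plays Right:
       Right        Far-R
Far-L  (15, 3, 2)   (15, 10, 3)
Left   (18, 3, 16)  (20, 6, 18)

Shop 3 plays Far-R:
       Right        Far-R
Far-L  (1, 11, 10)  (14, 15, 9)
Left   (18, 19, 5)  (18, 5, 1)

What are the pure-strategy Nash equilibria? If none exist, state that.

(Far-L, Right, Center), (Left, Far-R, Right)

Shop 1 against (Right, Center): payoffs 17, 4 → best response Far-L.
Shop 1 against (Right, Right): payoffs 15, 18 → best response Left.
Shop 1 against (Right, Far-R): payoffs 1, 18 → best response Left.
Shop 1 against (Far-R, Center): payoffs 7, 16 → best response Left.
Shop 1 against (Far-R, Right): payoffs 15, 20 → best response Left.
Shop 1 against (Far-R, Far-R): payoffs 14, 18 → best response Left.
Shop 2 against (Far-L, Center): payoffs 15, 4 → best response Right.
Shop 2 against (Far-L, Right): payoffs 3, 10 → best response Far-R.
Shop 2 against (Far-L, Far-R): payoffs 11, 15 → best response Far-R.
Shop 2 against (Left, Center): payoffs 11, 6 → best response Right.
Shop 2 against (Left, Right): payoffs 3, 6 → best response Far-R.
Shop 2 against (Left, Far-R): payoffs 19, 5 → best response Right.
Shop 3 against (Far-L, Right): payoffs 11, 2, 10 → best response Center.
Shop 3 against (Far-L, Far-R): payoffs 14, 3, 9 → best response Center.
Shop 3 against (Left, Right): payoffs 20, 16, 5 → best response Center.
Shop 3 against (Left, Far-R): payoffs 2, 18, 1 → best response Right.
Mutual best responses: (Far-L, Right, Center); (Left, Far-R, Right).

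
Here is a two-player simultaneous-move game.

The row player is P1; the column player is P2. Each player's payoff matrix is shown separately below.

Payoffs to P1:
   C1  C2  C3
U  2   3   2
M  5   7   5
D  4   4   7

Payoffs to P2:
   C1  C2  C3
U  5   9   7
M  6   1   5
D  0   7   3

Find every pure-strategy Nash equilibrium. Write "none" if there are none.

(U, C1): P1 can switch to M (2 → 5). Not NE.
(U, C2): P1 can switch to M (3 → 7). Not NE.
(U, C3): P1 can switch to M (2 → 5). Not NE.
(M, C1): P1 gets 5, best alternative 4; P2 gets 6, best alternative 5. No profitable deviation — NE.
(M, C2): P2 can switch to C1 (1 → 6). Not NE.
(M, C3): P1 can switch to D (5 → 7). Not NE.
(D, C1): P1 can switch to M (4 → 5). Not NE.
(D, C2): P1 can switch to M (4 → 7). Not NE.
(D, C3): P2 can switch to C2 (3 → 7). Not NE.

Pure NE: (M, C1)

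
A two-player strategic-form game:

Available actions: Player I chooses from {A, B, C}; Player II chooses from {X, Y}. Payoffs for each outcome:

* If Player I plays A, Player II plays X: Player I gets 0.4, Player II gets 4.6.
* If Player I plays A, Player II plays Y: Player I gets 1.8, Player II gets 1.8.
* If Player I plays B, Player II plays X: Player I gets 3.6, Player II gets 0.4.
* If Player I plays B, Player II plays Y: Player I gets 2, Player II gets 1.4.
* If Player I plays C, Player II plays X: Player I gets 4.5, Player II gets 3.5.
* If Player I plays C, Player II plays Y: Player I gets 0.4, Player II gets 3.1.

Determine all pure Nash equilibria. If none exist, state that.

The pure Nash equilibria are (B, Y); (C, X).

Player I against X: payoffs 0.4, 3.6, 4.5 → best response C.
Player I against Y: payoffs 1.8, 2, 0.4 → best response B.
Player II against A: payoffs 4.6, 1.8 → best response X.
Player II against B: payoffs 0.4, 1.4 → best response Y.
Player II against C: payoffs 3.5, 3.1 → best response X.
Mutual best responses: (B, Y); (C, X).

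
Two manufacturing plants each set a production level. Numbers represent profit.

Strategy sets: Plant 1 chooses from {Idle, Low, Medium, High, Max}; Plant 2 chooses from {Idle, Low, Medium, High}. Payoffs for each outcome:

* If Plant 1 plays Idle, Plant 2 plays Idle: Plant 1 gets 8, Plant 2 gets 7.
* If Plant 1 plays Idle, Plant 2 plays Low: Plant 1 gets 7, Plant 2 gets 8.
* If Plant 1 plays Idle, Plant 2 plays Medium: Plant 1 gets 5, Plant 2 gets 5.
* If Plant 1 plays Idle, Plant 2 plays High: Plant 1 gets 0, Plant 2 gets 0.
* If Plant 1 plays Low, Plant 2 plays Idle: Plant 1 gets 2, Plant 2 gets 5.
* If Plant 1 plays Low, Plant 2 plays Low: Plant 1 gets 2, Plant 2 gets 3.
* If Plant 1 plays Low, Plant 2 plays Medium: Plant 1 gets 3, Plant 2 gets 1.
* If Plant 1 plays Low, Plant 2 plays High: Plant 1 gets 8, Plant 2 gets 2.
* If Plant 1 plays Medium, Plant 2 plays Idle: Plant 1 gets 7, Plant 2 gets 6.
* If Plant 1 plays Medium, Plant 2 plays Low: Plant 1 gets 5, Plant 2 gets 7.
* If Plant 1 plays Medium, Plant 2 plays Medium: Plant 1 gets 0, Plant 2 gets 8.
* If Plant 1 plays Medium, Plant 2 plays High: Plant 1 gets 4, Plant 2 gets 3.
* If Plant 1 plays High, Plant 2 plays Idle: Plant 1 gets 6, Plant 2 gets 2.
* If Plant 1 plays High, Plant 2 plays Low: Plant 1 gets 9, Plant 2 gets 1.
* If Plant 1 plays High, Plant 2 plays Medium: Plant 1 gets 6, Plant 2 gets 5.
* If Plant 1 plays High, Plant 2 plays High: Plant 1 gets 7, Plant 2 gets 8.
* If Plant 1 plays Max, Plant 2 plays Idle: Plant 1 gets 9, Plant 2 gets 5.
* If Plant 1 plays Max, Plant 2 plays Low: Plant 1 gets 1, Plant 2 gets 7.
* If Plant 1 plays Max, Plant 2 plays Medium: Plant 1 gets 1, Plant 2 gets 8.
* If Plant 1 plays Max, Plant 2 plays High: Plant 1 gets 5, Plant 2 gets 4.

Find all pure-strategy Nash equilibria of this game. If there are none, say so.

No pure-strategy Nash equilibrium.

(Idle, Idle): Plant 1 can switch to Max (8 → 9). Not NE.
(Idle, Low): Plant 1 can switch to High (7 → 9). Not NE.
(Idle, Medium): Plant 1 can switch to High (5 → 6). Not NE.
(Idle, High): Plant 1 can switch to Low (0 → 8). Not NE.
(Low, Idle): Plant 1 can switch to Idle (2 → 8). Not NE.
(Low, Low): Plant 1 can switch to Idle (2 → 7). Not NE.
(The remaining 14 profiles each have a profitable deviation by the same check.)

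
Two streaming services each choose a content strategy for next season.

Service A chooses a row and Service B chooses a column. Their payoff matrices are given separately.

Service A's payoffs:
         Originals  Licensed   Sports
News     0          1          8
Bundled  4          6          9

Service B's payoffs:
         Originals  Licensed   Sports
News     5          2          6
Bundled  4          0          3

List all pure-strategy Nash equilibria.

(Bundled, Originals)

For each player, find the best response to each opponent profile; mutual best responses are the pure NE.
Service A against Originals: payoffs 0, 4 → best response Bundled.
Service A against Licensed: payoffs 1, 6 → best response Bundled.
Service A against Sports: payoffs 8, 9 → best response Bundled.
Service B against News: payoffs 5, 2, 6 → best response Sports.
Service B against Bundled: payoffs 4, 0, 3 → best response Originals.
Mutual best responses: (Bundled, Originals).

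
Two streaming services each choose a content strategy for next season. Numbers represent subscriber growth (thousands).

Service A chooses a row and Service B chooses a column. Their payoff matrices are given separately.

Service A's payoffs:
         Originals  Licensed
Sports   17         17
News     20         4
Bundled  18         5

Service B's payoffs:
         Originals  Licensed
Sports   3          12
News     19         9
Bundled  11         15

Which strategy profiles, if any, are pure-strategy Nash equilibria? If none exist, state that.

Service A against Originals: payoffs 17, 20, 18 → best response News.
Service A against Licensed: payoffs 17, 4, 5 → best response Sports.
Service B against Sports: payoffs 3, 12 → best response Licensed.
Service B against News: payoffs 19, 9 → best response Originals.
Service B against Bundled: payoffs 11, 15 → best response Licensed.
Mutual best responses: (Sports, Licensed); (News, Originals).

(Sports, Licensed), (News, Originals)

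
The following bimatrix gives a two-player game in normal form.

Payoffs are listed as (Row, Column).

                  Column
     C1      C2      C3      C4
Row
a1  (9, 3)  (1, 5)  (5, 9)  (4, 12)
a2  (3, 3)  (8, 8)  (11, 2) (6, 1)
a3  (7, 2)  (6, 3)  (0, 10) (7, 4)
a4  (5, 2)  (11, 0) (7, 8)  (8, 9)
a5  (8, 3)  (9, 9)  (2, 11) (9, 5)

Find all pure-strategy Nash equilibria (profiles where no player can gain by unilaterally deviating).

Row against C1: payoffs 9, 3, 7, 5, 8 → best response a1.
Row against C2: payoffs 1, 8, 6, 11, 9 → best response a4.
Row against C3: payoffs 5, 11, 0, 7, 2 → best response a2.
Row against C4: payoffs 4, 6, 7, 8, 9 → best response a5.
Column against a1: payoffs 3, 5, 9, 12 → best response C4.
Column against a2: payoffs 3, 8, 2, 1 → best response C2.
Column against a3: payoffs 2, 3, 10, 4 → best response C3.
Column against a4: payoffs 2, 0, 8, 9 → best response C4.
Column against a5: payoffs 3, 9, 11, 5 → best response C3.
No profile is a mutual best response for all players.

none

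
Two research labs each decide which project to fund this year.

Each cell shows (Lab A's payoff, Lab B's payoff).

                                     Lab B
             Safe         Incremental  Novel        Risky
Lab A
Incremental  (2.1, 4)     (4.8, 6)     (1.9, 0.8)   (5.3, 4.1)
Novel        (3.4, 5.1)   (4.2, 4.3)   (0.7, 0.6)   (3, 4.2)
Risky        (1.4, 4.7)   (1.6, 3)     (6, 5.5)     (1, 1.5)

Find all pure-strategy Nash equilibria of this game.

Pure-strategy Nash equilibria: (Incremental, Incremental); (Novel, Safe); (Risky, Novel)

For each player, find the best response to each opponent profile; mutual best responses are the pure NE.
Lab A against Safe: payoffs 2.1, 3.4, 1.4 → best response Novel.
Lab A against Incremental: payoffs 4.8, 4.2, 1.6 → best response Incremental.
Lab A against Novel: payoffs 1.9, 0.7, 6 → best response Risky.
Lab A against Risky: payoffs 5.3, 3, 1 → best response Incremental.
Lab B against Incremental: payoffs 4, 6, 0.8, 4.1 → best response Incremental.
Lab B against Novel: payoffs 5.1, 4.3, 0.6, 4.2 → best response Safe.
Lab B against Risky: payoffs 4.7, 3, 5.5, 1.5 → best response Novel.
Mutual best responses: (Incremental, Incremental); (Novel, Safe); (Risky, Novel).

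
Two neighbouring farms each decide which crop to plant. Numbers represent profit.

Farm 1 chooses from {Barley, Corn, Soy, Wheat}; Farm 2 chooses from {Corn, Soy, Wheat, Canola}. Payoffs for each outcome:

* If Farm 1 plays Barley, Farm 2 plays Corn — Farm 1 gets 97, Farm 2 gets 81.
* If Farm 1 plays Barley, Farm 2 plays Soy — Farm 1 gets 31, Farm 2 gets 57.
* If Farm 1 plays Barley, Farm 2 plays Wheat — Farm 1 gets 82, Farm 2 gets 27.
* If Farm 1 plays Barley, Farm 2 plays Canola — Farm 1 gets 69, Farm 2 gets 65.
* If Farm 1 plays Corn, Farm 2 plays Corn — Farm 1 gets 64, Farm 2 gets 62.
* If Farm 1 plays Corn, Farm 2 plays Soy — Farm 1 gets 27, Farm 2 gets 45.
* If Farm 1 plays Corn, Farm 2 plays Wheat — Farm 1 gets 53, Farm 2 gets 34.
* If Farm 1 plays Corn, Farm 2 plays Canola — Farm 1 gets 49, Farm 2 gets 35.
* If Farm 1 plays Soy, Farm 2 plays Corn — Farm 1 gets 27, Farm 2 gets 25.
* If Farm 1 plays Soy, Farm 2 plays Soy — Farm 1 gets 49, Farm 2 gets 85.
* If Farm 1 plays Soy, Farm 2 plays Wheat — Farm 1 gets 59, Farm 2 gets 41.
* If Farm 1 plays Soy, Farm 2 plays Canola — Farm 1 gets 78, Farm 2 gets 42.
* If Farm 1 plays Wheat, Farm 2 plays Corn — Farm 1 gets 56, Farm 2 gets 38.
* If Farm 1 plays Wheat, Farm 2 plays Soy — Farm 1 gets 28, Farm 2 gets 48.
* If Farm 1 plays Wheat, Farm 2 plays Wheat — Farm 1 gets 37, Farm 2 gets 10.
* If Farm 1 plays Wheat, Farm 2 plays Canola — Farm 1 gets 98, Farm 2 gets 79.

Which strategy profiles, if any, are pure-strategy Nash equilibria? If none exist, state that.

Farm 1 against Corn: payoffs 97, 64, 27, 56 → best response Barley.
Farm 1 against Soy: payoffs 31, 27, 49, 28 → best response Soy.
Farm 1 against Wheat: payoffs 82, 53, 59, 37 → best response Barley.
Farm 1 against Canola: payoffs 69, 49, 78, 98 → best response Wheat.
Farm 2 against Barley: payoffs 81, 57, 27, 65 → best response Corn.
Farm 2 against Corn: payoffs 62, 45, 34, 35 → best response Corn.
Farm 2 against Soy: payoffs 25, 85, 41, 42 → best response Soy.
Farm 2 against Wheat: payoffs 38, 48, 10, 79 → best response Canola.
Mutual best responses: (Barley, Corn); (Soy, Soy); (Wheat, Canola).

(Barley, Corn); (Soy, Soy); (Wheat, Canola)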